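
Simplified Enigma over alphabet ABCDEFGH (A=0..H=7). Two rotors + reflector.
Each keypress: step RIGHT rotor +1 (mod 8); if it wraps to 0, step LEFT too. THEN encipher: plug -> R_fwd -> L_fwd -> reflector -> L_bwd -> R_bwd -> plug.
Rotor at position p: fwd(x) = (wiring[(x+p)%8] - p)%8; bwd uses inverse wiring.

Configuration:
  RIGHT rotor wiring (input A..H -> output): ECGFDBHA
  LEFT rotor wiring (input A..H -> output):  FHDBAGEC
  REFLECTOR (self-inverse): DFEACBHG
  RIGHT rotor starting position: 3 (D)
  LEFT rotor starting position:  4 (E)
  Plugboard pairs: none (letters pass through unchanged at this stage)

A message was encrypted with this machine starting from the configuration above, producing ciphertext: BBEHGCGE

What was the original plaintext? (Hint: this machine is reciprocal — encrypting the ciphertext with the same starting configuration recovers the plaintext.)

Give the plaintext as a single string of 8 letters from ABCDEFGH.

Answer: GEAAEFHF

Derivation:
Char 1 ('B'): step: R->4, L=4; B->plug->B->R->F->L->D->refl->A->L'->C->R'->G->plug->G
Char 2 ('B'): step: R->5, L=4; B->plug->B->R->C->L->A->refl->D->L'->F->R'->E->plug->E
Char 3 ('E'): step: R->6, L=4; E->plug->E->R->A->L->E->refl->C->L'->B->R'->A->plug->A
Char 4 ('H'): step: R->7, L=4; H->plug->H->R->A->L->E->refl->C->L'->B->R'->A->plug->A
Char 5 ('G'): step: R->0, L->5 (L advanced); G->plug->G->R->H->L->D->refl->A->L'->D->R'->E->plug->E
Char 6 ('C'): step: R->1, L=5; C->plug->C->R->E->L->C->refl->E->L'->G->R'->F->plug->F
Char 7 ('G'): step: R->2, L=5; G->plug->G->R->C->L->F->refl->B->L'->A->R'->H->plug->H
Char 8 ('E'): step: R->3, L=5; E->plug->E->R->F->L->G->refl->H->L'->B->R'->F->plug->F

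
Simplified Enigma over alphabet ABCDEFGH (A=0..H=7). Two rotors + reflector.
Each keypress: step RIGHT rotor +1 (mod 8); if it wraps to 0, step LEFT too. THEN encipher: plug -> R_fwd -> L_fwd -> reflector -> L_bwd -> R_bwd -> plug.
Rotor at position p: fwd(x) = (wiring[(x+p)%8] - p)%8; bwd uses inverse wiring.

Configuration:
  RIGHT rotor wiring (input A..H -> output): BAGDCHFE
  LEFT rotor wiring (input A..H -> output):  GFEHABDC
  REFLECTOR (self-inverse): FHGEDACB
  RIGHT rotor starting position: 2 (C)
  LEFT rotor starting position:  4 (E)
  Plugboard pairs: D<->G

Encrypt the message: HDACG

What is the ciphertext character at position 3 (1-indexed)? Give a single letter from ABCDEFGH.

Char 1 ('H'): step: R->3, L=4; H->plug->H->R->D->L->G->refl->C->L'->E->R'->C->plug->C
Char 2 ('D'): step: R->4, L=4; D->plug->G->R->C->L->H->refl->B->L'->F->R'->E->plug->E
Char 3 ('A'): step: R->5, L=4; A->plug->A->R->C->L->H->refl->B->L'->F->R'->H->plug->H

H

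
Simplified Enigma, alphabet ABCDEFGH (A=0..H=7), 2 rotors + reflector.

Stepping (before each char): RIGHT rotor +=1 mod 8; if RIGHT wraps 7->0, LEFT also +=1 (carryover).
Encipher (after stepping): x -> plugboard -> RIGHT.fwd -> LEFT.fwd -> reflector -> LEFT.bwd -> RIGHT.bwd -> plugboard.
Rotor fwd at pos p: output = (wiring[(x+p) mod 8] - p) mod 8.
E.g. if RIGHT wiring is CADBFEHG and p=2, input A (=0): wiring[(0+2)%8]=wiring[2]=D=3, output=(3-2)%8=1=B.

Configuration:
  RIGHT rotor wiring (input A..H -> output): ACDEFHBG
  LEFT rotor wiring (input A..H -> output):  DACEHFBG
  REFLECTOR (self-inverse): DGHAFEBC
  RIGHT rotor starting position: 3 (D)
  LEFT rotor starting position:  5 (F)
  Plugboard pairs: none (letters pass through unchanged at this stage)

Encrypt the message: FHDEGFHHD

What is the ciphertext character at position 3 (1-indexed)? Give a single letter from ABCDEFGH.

Char 1 ('F'): step: R->4, L=5; F->plug->F->R->G->L->H->refl->C->L'->H->R'->G->plug->G
Char 2 ('H'): step: R->5, L=5; H->plug->H->R->A->L->A->refl->D->L'->E->R'->B->plug->B
Char 3 ('D'): step: R->6, L=5; D->plug->D->R->E->L->D->refl->A->L'->A->R'->B->plug->B

B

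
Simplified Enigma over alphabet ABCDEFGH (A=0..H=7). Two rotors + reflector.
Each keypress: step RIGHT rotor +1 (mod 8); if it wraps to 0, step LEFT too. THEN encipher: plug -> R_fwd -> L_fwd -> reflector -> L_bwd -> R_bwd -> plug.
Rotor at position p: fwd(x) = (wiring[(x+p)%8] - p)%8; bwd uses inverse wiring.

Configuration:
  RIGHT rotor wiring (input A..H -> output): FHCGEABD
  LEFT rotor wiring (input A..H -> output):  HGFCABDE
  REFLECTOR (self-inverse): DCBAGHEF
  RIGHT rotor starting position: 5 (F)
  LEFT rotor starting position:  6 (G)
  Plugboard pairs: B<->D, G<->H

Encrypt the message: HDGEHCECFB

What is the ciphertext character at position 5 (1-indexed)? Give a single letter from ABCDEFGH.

Char 1 ('H'): step: R->6, L=6; H->plug->G->R->G->L->C->refl->B->L'->C->R'->H->plug->G
Char 2 ('D'): step: R->7, L=6; D->plug->B->R->G->L->C->refl->B->L'->C->R'->H->plug->G
Char 3 ('G'): step: R->0, L->7 (L advanced); G->plug->H->R->D->L->G->refl->E->L'->H->R'->B->plug->D
Char 4 ('E'): step: R->1, L=7; E->plug->E->R->H->L->E->refl->G->L'->D->R'->D->plug->B
Char 5 ('H'): step: R->2, L=7; H->plug->G->R->D->L->G->refl->E->L'->H->R'->E->plug->E

E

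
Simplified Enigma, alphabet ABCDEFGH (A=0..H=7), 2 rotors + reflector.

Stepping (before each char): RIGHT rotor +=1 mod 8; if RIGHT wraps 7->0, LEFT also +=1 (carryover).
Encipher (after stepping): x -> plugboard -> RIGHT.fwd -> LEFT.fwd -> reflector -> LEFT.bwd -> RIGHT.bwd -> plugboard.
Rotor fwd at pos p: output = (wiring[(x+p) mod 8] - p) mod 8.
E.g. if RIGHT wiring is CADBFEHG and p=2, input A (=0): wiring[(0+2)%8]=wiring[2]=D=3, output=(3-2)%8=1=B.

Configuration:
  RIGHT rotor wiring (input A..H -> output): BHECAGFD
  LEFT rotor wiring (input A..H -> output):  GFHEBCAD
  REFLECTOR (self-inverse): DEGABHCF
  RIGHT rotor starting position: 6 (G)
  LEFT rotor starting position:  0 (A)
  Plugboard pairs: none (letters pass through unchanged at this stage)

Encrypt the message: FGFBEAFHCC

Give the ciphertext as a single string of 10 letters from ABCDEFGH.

Answer: BBHDGGGFAA

Derivation:
Char 1 ('F'): step: R->7, L=0; F->plug->F->R->B->L->F->refl->H->L'->C->R'->B->plug->B
Char 2 ('G'): step: R->0, L->1 (L advanced); G->plug->G->R->F->L->H->refl->F->L'->H->R'->B->plug->B
Char 3 ('F'): step: R->1, L=1; F->plug->F->R->E->L->B->refl->E->L'->A->R'->H->plug->H
Char 4 ('B'): step: R->2, L=1; B->plug->B->R->A->L->E->refl->B->L'->E->R'->D->plug->D
Char 5 ('E'): step: R->3, L=1; E->plug->E->R->A->L->E->refl->B->L'->E->R'->G->plug->G
Char 6 ('A'): step: R->4, L=1; A->plug->A->R->E->L->B->refl->E->L'->A->R'->G->plug->G
Char 7 ('F'): step: R->5, L=1; F->plug->F->R->H->L->F->refl->H->L'->F->R'->G->plug->G
Char 8 ('H'): step: R->6, L=1; H->plug->H->R->A->L->E->refl->B->L'->E->R'->F->plug->F
Char 9 ('C'): step: R->7, L=1; C->plug->C->R->A->L->E->refl->B->L'->E->R'->A->plug->A
Char 10 ('C'): step: R->0, L->2 (L advanced); C->plug->C->R->E->L->G->refl->C->L'->B->R'->A->plug->A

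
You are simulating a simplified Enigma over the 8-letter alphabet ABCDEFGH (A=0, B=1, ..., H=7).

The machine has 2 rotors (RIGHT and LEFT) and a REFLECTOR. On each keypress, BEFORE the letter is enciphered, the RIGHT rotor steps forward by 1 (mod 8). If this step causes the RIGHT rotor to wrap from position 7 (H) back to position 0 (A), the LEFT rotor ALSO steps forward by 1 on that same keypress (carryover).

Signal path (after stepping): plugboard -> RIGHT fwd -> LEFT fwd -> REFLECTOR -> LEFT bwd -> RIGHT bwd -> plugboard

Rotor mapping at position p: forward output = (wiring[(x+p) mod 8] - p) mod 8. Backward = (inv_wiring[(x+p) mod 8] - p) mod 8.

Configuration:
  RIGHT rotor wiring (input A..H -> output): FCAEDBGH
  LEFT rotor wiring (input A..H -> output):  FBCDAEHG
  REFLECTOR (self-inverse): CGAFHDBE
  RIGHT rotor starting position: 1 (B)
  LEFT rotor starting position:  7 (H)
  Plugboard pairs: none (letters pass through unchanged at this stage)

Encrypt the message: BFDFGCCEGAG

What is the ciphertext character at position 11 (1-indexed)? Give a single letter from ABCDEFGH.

Char 1 ('B'): step: R->2, L=7; B->plug->B->R->C->L->C->refl->A->L'->H->R'->D->plug->D
Char 2 ('F'): step: R->3, L=7; F->plug->F->R->C->L->C->refl->A->L'->H->R'->G->plug->G
Char 3 ('D'): step: R->4, L=7; D->plug->D->R->D->L->D->refl->F->L'->G->R'->F->plug->F
Char 4 ('F'): step: R->5, L=7; F->plug->F->R->D->L->D->refl->F->L'->G->R'->H->plug->H
Char 5 ('G'): step: R->6, L=7; G->plug->G->R->F->L->B->refl->G->L'->B->R'->B->plug->B
Char 6 ('C'): step: R->7, L=7; C->plug->C->R->D->L->D->refl->F->L'->G->R'->B->plug->B
Char 7 ('C'): step: R->0, L->0 (L advanced); C->plug->C->R->A->L->F->refl->D->L'->D->R'->E->plug->E
Char 8 ('E'): step: R->1, L=0; E->plug->E->R->A->L->F->refl->D->L'->D->R'->C->plug->C
Char 9 ('G'): step: R->2, L=0; G->plug->G->R->D->L->D->refl->F->L'->A->R'->H->plug->H
Char 10 ('A'): step: R->3, L=0; A->plug->A->R->B->L->B->refl->G->L'->H->R'->G->plug->G
Char 11 ('G'): step: R->4, L=0; G->plug->G->R->E->L->A->refl->C->L'->C->R'->C->plug->C

C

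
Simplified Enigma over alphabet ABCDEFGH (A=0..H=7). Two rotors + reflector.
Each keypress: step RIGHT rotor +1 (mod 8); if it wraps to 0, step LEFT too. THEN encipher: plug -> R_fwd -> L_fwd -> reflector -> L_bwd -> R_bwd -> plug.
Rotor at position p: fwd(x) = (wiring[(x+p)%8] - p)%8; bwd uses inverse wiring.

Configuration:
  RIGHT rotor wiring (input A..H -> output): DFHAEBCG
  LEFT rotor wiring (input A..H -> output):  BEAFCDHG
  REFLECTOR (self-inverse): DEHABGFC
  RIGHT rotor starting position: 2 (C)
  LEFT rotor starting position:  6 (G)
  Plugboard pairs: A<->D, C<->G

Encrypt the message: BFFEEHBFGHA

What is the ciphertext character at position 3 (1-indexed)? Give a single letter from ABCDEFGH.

Char 1 ('B'): step: R->3, L=6; B->plug->B->R->B->L->A->refl->D->L'->C->R'->G->plug->C
Char 2 ('F'): step: R->4, L=6; F->plug->F->R->B->L->A->refl->D->L'->C->R'->D->plug->A
Char 3 ('F'): step: R->5, L=6; F->plug->F->R->C->L->D->refl->A->L'->B->R'->C->plug->G

G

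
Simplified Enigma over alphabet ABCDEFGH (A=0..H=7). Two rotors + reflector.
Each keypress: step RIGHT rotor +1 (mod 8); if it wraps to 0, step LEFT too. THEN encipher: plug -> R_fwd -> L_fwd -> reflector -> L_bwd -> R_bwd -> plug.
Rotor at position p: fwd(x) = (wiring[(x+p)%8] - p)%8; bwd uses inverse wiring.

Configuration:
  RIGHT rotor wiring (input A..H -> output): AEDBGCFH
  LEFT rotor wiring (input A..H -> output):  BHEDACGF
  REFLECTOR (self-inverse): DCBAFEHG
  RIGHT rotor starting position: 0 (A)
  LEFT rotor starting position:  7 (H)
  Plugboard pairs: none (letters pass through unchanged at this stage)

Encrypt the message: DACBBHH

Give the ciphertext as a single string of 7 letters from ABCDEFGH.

Answer: EFHAEFE

Derivation:
Char 1 ('D'): step: R->1, L=7; D->plug->D->R->F->L->B->refl->C->L'->B->R'->E->plug->E
Char 2 ('A'): step: R->2, L=7; A->plug->A->R->B->L->C->refl->B->L'->F->R'->F->plug->F
Char 3 ('C'): step: R->3, L=7; C->plug->C->R->H->L->H->refl->G->L'->A->R'->H->plug->H
Char 4 ('B'): step: R->4, L=7; B->plug->B->R->G->L->D->refl->A->L'->C->R'->A->plug->A
Char 5 ('B'): step: R->5, L=7; B->plug->B->R->A->L->G->refl->H->L'->H->R'->E->plug->E
Char 6 ('H'): step: R->6, L=7; H->plug->H->R->E->L->E->refl->F->L'->D->R'->F->plug->F
Char 7 ('H'): step: R->7, L=7; H->plug->H->R->G->L->D->refl->A->L'->C->R'->E->plug->E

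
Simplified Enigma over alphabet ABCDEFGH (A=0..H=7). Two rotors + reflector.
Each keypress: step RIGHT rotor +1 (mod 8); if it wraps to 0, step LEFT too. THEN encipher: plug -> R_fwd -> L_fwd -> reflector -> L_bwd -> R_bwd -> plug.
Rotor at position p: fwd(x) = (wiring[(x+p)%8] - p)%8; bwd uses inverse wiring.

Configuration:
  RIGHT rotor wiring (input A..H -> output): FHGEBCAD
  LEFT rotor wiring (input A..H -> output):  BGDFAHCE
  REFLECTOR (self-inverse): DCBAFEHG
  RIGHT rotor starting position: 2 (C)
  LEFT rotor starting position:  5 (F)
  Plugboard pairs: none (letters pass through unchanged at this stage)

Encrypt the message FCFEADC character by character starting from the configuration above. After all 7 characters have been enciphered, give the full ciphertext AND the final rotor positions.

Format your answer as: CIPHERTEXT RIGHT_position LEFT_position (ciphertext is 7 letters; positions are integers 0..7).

Char 1 ('F'): step: R->3, L=5; F->plug->F->R->C->L->H->refl->G->L'->F->R'->D->plug->D
Char 2 ('C'): step: R->4, L=5; C->plug->C->R->E->L->B->refl->C->L'->A->R'->H->plug->H
Char 3 ('F'): step: R->5, L=5; F->plug->F->R->B->L->F->refl->E->L'->D->R'->B->plug->B
Char 4 ('E'): step: R->6, L=5; E->plug->E->R->A->L->C->refl->B->L'->E->R'->H->plug->H
Char 5 ('A'): step: R->7, L=5; A->plug->A->R->E->L->B->refl->C->L'->A->R'->C->plug->C
Char 6 ('D'): step: R->0, L->6 (L advanced); D->plug->D->R->E->L->F->refl->E->L'->A->R'->G->plug->G
Char 7 ('C'): step: R->1, L=6; C->plug->C->R->D->L->A->refl->D->L'->C->R'->G->plug->G
Final: ciphertext=DHBHCGG, RIGHT=1, LEFT=6

Answer: DHBHCGG 1 6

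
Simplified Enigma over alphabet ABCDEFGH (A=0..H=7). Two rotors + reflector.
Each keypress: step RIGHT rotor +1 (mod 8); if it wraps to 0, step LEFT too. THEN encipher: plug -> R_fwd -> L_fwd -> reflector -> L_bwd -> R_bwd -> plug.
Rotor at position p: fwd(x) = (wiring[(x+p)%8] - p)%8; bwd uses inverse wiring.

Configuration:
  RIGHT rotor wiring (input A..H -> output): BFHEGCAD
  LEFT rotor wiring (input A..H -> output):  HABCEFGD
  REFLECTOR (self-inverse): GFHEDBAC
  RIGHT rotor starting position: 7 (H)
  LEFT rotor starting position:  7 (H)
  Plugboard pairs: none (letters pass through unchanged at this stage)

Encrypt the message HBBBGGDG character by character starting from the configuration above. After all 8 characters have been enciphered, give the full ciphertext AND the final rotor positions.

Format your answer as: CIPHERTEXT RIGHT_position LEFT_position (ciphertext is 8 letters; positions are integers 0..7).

Answer: GEAEHDHD 7 0

Derivation:
Char 1 ('H'): step: R->0, L->0 (L advanced); H->plug->H->R->D->L->C->refl->H->L'->A->R'->G->plug->G
Char 2 ('B'): step: R->1, L=0; B->plug->B->R->G->L->G->refl->A->L'->B->R'->E->plug->E
Char 3 ('B'): step: R->2, L=0; B->plug->B->R->C->L->B->refl->F->L'->F->R'->A->plug->A
Char 4 ('B'): step: R->3, L=0; B->plug->B->R->D->L->C->refl->H->L'->A->R'->E->plug->E
Char 5 ('G'): step: R->4, L=0; G->plug->G->R->D->L->C->refl->H->L'->A->R'->H->plug->H
Char 6 ('G'): step: R->5, L=0; G->plug->G->R->H->L->D->refl->E->L'->E->R'->D->plug->D
Char 7 ('D'): step: R->6, L=0; D->plug->D->R->H->L->D->refl->E->L'->E->R'->H->plug->H
Char 8 ('G'): step: R->7, L=0; G->plug->G->R->D->L->C->refl->H->L'->A->R'->D->plug->D
Final: ciphertext=GEAEHDHD, RIGHT=7, LEFT=0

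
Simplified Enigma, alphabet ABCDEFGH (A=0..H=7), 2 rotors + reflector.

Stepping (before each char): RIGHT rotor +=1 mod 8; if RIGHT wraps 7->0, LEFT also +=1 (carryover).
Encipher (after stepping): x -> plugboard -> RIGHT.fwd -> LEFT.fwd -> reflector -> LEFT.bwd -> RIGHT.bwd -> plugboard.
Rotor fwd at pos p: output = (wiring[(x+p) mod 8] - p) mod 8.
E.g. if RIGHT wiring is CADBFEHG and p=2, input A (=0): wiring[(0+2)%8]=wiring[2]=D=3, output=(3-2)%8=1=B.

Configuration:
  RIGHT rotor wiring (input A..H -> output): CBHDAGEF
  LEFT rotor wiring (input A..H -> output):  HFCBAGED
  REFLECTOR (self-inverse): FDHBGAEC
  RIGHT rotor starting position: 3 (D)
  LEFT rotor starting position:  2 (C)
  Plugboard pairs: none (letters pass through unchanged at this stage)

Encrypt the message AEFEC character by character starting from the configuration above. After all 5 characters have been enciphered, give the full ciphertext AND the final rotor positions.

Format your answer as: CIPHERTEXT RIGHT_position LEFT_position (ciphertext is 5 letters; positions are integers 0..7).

Char 1 ('A'): step: R->4, L=2; A->plug->A->R->E->L->C->refl->H->L'->B->R'->D->plug->D
Char 2 ('E'): step: R->5, L=2; E->plug->E->R->E->L->C->refl->H->L'->B->R'->A->plug->A
Char 3 ('F'): step: R->6, L=2; F->plug->F->R->F->L->B->refl->D->L'->H->R'->B->plug->B
Char 4 ('E'): step: R->7, L=2; E->plug->E->R->E->L->C->refl->H->L'->B->R'->F->plug->F
Char 5 ('C'): step: R->0, L->3 (L advanced); C->plug->C->R->H->L->H->refl->C->L'->G->R'->F->plug->F
Final: ciphertext=DABFF, RIGHT=0, LEFT=3

Answer: DABFF 0 3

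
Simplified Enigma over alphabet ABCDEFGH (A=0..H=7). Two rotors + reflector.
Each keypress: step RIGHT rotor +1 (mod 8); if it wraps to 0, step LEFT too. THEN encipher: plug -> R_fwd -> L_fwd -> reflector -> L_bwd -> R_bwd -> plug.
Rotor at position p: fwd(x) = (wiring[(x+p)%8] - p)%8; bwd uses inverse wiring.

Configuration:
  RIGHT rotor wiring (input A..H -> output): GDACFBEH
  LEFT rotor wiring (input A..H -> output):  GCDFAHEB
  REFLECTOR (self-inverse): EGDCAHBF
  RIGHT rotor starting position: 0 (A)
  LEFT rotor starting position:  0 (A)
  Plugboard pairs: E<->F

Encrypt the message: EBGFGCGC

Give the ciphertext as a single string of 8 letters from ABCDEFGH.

Char 1 ('E'): step: R->1, L=0; E->plug->F->R->D->L->F->refl->H->L'->F->R'->H->plug->H
Char 2 ('B'): step: R->2, L=0; B->plug->B->R->A->L->G->refl->B->L'->H->R'->D->plug->D
Char 3 ('G'): step: R->3, L=0; G->plug->G->R->A->L->G->refl->B->L'->H->R'->A->plug->A
Char 4 ('F'): step: R->4, L=0; F->plug->E->R->C->L->D->refl->C->L'->B->R'->A->plug->A
Char 5 ('G'): step: R->5, L=0; G->plug->G->R->F->L->H->refl->F->L'->D->R'->F->plug->E
Char 6 ('C'): step: R->6, L=0; C->plug->C->R->A->L->G->refl->B->L'->H->R'->G->plug->G
Char 7 ('G'): step: R->7, L=0; G->plug->G->R->C->L->D->refl->C->L'->B->R'->D->plug->D
Char 8 ('C'): step: R->0, L->1 (L advanced); C->plug->C->R->A->L->B->refl->G->L'->E->R'->G->plug->G

Answer: HDAAEGDG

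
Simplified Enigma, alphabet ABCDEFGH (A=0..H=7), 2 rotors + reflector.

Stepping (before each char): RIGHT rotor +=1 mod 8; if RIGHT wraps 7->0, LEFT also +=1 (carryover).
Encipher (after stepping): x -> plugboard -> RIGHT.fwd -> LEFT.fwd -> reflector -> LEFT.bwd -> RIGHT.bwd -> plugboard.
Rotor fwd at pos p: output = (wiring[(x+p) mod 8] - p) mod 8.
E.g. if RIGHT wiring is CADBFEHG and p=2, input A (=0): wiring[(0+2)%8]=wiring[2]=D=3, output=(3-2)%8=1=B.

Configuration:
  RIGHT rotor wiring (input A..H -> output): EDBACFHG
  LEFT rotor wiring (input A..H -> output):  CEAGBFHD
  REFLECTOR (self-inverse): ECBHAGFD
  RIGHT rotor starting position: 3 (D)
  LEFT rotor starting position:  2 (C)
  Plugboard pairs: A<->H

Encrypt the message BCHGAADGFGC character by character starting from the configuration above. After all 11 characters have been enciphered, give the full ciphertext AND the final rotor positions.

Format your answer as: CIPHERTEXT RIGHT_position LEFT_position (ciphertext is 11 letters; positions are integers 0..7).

Answer: HECEEEFHBFF 6 3

Derivation:
Char 1 ('B'): step: R->4, L=2; B->plug->B->R->B->L->E->refl->A->L'->G->R'->A->plug->H
Char 2 ('C'): step: R->5, L=2; C->plug->C->R->B->L->E->refl->A->L'->G->R'->E->plug->E
Char 3 ('H'): step: R->6, L=2; H->plug->A->R->B->L->E->refl->A->L'->G->R'->C->plug->C
Char 4 ('G'): step: R->7, L=2; G->plug->G->R->G->L->A->refl->E->L'->B->R'->E->plug->E
Char 5 ('A'): step: R->0, L->3 (L advanced); A->plug->H->R->G->L->B->refl->C->L'->C->R'->E->plug->E
Char 6 ('A'): step: R->1, L=3; A->plug->H->R->D->L->E->refl->A->L'->E->R'->E->plug->E
Char 7 ('D'): step: R->2, L=3; D->plug->D->R->D->L->E->refl->A->L'->E->R'->F->plug->F
Char 8 ('G'): step: R->3, L=3; G->plug->G->R->A->L->D->refl->H->L'->F->R'->A->plug->H
Char 9 ('F'): step: R->4, L=3; F->plug->F->R->H->L->F->refl->G->L'->B->R'->B->plug->B
Char 10 ('G'): step: R->5, L=3; G->plug->G->R->D->L->E->refl->A->L'->E->R'->F->plug->F
Char 11 ('C'): step: R->6, L=3; C->plug->C->R->G->L->B->refl->C->L'->C->R'->F->plug->F
Final: ciphertext=HECEEEFHBFF, RIGHT=6, LEFT=3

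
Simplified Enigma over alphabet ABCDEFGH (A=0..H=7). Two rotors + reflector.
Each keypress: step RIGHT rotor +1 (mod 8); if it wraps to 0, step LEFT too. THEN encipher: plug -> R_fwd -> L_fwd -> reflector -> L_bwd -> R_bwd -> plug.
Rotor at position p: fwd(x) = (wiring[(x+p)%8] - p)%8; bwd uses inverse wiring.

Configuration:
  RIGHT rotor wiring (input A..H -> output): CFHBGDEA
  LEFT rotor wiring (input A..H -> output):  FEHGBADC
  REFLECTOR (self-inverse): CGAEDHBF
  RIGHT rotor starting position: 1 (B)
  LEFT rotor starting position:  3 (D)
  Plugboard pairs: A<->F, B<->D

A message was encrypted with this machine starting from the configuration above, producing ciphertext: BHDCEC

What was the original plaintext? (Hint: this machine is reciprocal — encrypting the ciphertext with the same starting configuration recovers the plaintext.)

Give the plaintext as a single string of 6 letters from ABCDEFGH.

Char 1 ('B'): step: R->2, L=3; B->plug->D->R->B->L->G->refl->B->L'->G->R'->F->plug->A
Char 2 ('H'): step: R->3, L=3; H->plug->H->R->E->L->H->refl->F->L'->C->R'->G->plug->G
Char 3 ('D'): step: R->4, L=3; D->plug->B->R->H->L->E->refl->D->L'->A->R'->C->plug->C
Char 4 ('C'): step: R->5, L=3; C->plug->C->R->D->L->A->refl->C->L'->F->R'->D->plug->B
Char 5 ('E'): step: R->6, L=3; E->plug->E->R->B->L->G->refl->B->L'->G->R'->A->plug->F
Char 6 ('C'): step: R->7, L=3; C->plug->C->R->G->L->B->refl->G->L'->B->R'->A->plug->F

Answer: AGCBFF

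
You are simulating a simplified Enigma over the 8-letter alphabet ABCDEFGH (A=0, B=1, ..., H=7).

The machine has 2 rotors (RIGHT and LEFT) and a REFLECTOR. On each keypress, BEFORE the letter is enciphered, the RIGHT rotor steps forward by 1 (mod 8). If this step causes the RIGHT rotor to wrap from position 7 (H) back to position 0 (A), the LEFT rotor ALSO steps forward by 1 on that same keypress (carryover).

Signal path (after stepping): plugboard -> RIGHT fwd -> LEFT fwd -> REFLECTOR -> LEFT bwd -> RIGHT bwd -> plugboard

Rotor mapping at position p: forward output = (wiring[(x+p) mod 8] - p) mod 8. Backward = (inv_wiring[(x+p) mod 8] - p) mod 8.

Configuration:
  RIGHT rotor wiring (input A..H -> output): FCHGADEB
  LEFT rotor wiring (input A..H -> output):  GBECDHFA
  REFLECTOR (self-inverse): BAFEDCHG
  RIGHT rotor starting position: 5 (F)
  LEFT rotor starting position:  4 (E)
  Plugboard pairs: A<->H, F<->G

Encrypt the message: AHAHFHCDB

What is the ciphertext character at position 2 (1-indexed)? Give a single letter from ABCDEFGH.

Char 1 ('A'): step: R->6, L=4; A->plug->H->R->F->L->F->refl->C->L'->E->R'->D->plug->D
Char 2 ('H'): step: R->7, L=4; H->plug->A->R->C->L->B->refl->A->L'->G->R'->B->plug->B

B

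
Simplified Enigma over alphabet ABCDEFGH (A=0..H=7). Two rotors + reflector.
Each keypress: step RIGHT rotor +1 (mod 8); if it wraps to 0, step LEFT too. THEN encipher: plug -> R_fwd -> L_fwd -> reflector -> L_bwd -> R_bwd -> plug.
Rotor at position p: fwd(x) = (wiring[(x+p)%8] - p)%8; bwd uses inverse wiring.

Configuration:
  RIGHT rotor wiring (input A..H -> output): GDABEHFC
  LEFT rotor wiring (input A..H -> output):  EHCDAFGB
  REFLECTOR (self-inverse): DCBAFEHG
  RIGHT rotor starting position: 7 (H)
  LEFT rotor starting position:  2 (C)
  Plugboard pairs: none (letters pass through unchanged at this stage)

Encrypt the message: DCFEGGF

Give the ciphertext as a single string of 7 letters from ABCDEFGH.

Answer: ADECFHC

Derivation:
Char 1 ('D'): step: R->0, L->3 (L advanced); D->plug->D->R->B->L->F->refl->E->L'->G->R'->A->plug->A
Char 2 ('C'): step: R->1, L=3; C->plug->C->R->A->L->A->refl->D->L'->D->R'->D->plug->D
Char 3 ('F'): step: R->2, L=3; F->plug->F->R->A->L->A->refl->D->L'->D->R'->E->plug->E
Char 4 ('E'): step: R->3, L=3; E->plug->E->R->H->L->H->refl->G->L'->E->R'->C->plug->C
Char 5 ('G'): step: R->4, L=3; G->plug->G->R->E->L->G->refl->H->L'->H->R'->F->plug->F
Char 6 ('G'): step: R->5, L=3; G->plug->G->R->E->L->G->refl->H->L'->H->R'->H->plug->H
Char 7 ('F'): step: R->6, L=3; F->plug->F->R->D->L->D->refl->A->L'->A->R'->C->plug->C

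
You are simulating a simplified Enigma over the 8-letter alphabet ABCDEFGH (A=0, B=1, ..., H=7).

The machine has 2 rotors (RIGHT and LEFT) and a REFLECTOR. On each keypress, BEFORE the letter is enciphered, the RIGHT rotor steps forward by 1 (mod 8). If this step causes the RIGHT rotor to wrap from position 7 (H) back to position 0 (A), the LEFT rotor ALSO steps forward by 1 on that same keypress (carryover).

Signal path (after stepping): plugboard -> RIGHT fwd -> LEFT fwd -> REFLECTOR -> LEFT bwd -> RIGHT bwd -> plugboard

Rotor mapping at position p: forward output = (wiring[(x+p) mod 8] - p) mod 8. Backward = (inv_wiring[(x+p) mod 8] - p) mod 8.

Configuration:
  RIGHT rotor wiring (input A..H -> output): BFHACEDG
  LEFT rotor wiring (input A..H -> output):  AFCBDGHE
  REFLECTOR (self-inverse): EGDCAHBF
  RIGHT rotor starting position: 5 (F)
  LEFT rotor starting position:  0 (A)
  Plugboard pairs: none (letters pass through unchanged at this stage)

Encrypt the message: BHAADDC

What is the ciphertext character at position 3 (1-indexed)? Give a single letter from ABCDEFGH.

Char 1 ('B'): step: R->6, L=0; B->plug->B->R->A->L->A->refl->E->L'->H->R'->D->plug->D
Char 2 ('H'): step: R->7, L=0; H->plug->H->R->E->L->D->refl->C->L'->C->R'->B->plug->B
Char 3 ('A'): step: R->0, L->1 (L advanced); A->plug->A->R->B->L->B->refl->G->L'->F->R'->B->plug->B

B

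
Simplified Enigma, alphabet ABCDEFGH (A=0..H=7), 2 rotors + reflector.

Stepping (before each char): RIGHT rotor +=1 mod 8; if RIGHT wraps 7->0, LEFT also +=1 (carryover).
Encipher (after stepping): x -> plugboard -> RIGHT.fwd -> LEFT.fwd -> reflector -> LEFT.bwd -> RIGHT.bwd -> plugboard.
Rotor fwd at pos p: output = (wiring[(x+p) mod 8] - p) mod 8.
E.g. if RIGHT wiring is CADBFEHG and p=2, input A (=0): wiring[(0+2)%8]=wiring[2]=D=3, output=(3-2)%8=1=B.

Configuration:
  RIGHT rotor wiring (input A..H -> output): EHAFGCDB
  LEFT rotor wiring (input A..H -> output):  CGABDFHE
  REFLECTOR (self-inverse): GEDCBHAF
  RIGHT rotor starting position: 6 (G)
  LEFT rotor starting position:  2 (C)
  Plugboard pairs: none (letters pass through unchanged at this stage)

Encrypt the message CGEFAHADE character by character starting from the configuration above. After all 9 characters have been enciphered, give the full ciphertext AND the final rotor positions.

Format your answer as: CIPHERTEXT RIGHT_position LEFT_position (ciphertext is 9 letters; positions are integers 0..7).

Answer: EAGHEEDGA 7 3

Derivation:
Char 1 ('C'): step: R->7, L=2; C->plug->C->R->A->L->G->refl->A->L'->G->R'->E->plug->E
Char 2 ('G'): step: R->0, L->3 (L advanced); G->plug->G->R->D->L->E->refl->B->L'->E->R'->A->plug->A
Char 3 ('E'): step: R->1, L=3; E->plug->E->R->B->L->A->refl->G->L'->A->R'->G->plug->G
Char 4 ('F'): step: R->2, L=3; F->plug->F->R->H->L->F->refl->H->L'->F->R'->H->plug->H
Char 5 ('A'): step: R->3, L=3; A->plug->A->R->C->L->C->refl->D->L'->G->R'->E->plug->E
Char 6 ('H'): step: R->4, L=3; H->plug->H->R->B->L->A->refl->G->L'->A->R'->E->plug->E
Char 7 ('A'): step: R->5, L=3; A->plug->A->R->F->L->H->refl->F->L'->H->R'->D->plug->D
Char 8 ('D'): step: R->6, L=3; D->plug->D->R->B->L->A->refl->G->L'->A->R'->G->plug->G
Char 9 ('E'): step: R->7, L=3; E->plug->E->R->G->L->D->refl->C->L'->C->R'->A->plug->A
Final: ciphertext=EAGHEEDGA, RIGHT=7, LEFT=3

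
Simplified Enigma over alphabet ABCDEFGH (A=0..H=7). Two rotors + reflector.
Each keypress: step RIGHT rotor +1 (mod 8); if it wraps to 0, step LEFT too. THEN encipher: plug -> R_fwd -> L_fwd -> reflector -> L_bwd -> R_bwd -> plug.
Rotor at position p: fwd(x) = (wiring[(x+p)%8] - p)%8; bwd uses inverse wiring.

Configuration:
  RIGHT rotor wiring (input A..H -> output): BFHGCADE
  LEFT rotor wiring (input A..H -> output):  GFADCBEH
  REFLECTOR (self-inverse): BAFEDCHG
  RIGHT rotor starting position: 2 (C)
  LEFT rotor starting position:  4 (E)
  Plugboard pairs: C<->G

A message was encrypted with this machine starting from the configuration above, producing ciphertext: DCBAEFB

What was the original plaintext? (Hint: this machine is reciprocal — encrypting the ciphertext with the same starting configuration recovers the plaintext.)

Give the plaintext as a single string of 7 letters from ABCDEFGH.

Answer: BAAHDBD

Derivation:
Char 1 ('D'): step: R->3, L=4; D->plug->D->R->A->L->G->refl->H->L'->H->R'->B->plug->B
Char 2 ('C'): step: R->4, L=4; C->plug->G->R->D->L->D->refl->E->L'->G->R'->A->plug->A
Char 3 ('B'): step: R->5, L=4; B->plug->B->R->G->L->E->refl->D->L'->D->R'->A->plug->A
Char 4 ('A'): step: R->6, L=4; A->plug->A->R->F->L->B->refl->A->L'->C->R'->H->plug->H
Char 5 ('E'): step: R->7, L=4; E->plug->E->R->H->L->H->refl->G->L'->A->R'->D->plug->D
Char 6 ('F'): step: R->0, L->5 (L advanced); F->plug->F->R->A->L->E->refl->D->L'->F->R'->B->plug->B
Char 7 ('B'): step: R->1, L=5; B->plug->B->R->G->L->G->refl->H->L'->B->R'->D->plug->D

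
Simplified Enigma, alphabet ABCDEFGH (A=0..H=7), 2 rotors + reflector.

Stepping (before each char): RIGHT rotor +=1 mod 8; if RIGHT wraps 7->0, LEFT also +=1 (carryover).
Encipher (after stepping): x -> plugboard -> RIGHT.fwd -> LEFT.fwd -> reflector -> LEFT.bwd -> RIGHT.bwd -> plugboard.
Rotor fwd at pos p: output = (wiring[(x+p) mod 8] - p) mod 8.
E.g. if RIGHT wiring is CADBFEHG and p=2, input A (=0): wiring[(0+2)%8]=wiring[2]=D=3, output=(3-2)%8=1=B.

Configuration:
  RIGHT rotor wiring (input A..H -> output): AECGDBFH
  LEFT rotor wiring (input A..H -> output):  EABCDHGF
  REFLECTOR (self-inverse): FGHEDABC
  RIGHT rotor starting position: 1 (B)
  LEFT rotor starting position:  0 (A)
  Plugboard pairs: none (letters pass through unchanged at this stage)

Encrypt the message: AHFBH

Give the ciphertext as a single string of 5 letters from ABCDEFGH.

Answer: BGEAG

Derivation:
Char 1 ('A'): step: R->2, L=0; A->plug->A->R->A->L->E->refl->D->L'->E->R'->B->plug->B
Char 2 ('H'): step: R->3, L=0; H->plug->H->R->H->L->F->refl->A->L'->B->R'->G->plug->G
Char 3 ('F'): step: R->4, L=0; F->plug->F->R->A->L->E->refl->D->L'->E->R'->E->plug->E
Char 4 ('B'): step: R->5, L=0; B->plug->B->R->A->L->E->refl->D->L'->E->R'->A->plug->A
Char 5 ('H'): step: R->6, L=0; H->plug->H->R->D->L->C->refl->H->L'->F->R'->G->plug->G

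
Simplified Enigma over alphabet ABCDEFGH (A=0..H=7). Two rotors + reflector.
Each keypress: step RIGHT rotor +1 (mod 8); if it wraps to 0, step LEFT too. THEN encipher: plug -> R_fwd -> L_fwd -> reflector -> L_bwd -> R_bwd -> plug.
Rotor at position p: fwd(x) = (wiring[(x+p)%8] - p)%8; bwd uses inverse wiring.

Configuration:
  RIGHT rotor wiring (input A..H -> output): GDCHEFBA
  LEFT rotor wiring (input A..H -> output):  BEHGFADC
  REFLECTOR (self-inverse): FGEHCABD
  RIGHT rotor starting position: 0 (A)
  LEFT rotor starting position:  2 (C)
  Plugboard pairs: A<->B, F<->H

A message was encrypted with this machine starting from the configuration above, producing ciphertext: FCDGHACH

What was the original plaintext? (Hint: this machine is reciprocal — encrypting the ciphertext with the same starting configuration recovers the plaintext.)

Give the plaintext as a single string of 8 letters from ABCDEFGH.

Answer: HHCEBGDB

Derivation:
Char 1 ('F'): step: R->1, L=2; F->plug->H->R->F->L->A->refl->F->L'->A->R'->F->plug->H
Char 2 ('C'): step: R->2, L=2; C->plug->C->R->C->L->D->refl->H->L'->G->R'->F->plug->H
Char 3 ('D'): step: R->3, L=2; D->plug->D->R->G->L->H->refl->D->L'->C->R'->C->plug->C
Char 4 ('G'): step: R->4, L=2; G->plug->G->R->G->L->H->refl->D->L'->C->R'->E->plug->E
Char 5 ('H'): step: R->5, L=2; H->plug->F->R->F->L->A->refl->F->L'->A->R'->A->plug->B
Char 6 ('A'): step: R->6, L=2; A->plug->B->R->C->L->D->refl->H->L'->G->R'->G->plug->G
Char 7 ('C'): step: R->7, L=2; C->plug->C->R->E->L->B->refl->G->L'->D->R'->D->plug->D
Char 8 ('H'): step: R->0, L->3 (L advanced); H->plug->F->R->F->L->G->refl->B->L'->G->R'->A->plug->B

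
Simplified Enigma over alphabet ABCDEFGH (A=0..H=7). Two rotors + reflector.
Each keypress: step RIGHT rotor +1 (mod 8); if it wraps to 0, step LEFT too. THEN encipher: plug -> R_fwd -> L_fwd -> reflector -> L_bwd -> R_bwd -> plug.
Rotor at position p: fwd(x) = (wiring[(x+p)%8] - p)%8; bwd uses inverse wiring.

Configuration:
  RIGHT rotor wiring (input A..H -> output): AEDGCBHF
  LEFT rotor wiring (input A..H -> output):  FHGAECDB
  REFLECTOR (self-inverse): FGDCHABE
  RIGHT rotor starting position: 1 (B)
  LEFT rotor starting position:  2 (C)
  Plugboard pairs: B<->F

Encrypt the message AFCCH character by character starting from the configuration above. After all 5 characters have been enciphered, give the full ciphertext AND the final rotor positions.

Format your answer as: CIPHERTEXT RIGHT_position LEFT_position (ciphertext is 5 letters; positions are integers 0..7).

Answer: FAGHF 6 2

Derivation:
Char 1 ('A'): step: R->2, L=2; A->plug->A->R->B->L->G->refl->B->L'->E->R'->B->plug->F
Char 2 ('F'): step: R->3, L=2; F->plug->B->R->H->L->F->refl->A->L'->D->R'->A->plug->A
Char 3 ('C'): step: R->4, L=2; C->plug->C->R->D->L->A->refl->F->L'->H->R'->G->plug->G
Char 4 ('C'): step: R->5, L=2; C->plug->C->R->A->L->E->refl->H->L'->F->R'->H->plug->H
Char 5 ('H'): step: R->6, L=2; H->plug->H->R->D->L->A->refl->F->L'->H->R'->B->plug->F
Final: ciphertext=FAGHF, RIGHT=6, LEFT=2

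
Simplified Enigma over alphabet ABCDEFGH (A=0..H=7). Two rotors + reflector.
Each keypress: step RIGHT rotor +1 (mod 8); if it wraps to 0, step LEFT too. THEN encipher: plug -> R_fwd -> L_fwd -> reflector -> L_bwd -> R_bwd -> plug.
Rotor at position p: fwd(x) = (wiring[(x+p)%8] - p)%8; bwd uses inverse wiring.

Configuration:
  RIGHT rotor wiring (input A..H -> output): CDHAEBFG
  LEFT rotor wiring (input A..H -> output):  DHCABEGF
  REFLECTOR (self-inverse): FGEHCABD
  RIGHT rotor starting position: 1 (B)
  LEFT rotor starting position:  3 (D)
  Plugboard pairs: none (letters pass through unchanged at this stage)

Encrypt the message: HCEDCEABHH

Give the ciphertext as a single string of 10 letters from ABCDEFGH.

Char 1 ('H'): step: R->2, L=3; H->plug->H->R->B->L->G->refl->B->L'->C->R'->C->plug->C
Char 2 ('C'): step: R->3, L=3; C->plug->C->R->G->L->E->refl->C->L'->E->R'->H->plug->H
Char 3 ('E'): step: R->4, L=3; E->plug->E->R->G->L->E->refl->C->L'->E->R'->H->plug->H
Char 4 ('D'): step: R->5, L=3; D->plug->D->R->F->L->A->refl->F->L'->A->R'->B->plug->B
Char 5 ('C'): step: R->6, L=3; C->plug->C->R->E->L->C->refl->E->L'->G->R'->G->plug->G
Char 6 ('E'): step: R->7, L=3; E->plug->E->R->B->L->G->refl->B->L'->C->R'->G->plug->G
Char 7 ('A'): step: R->0, L->4 (L advanced); A->plug->A->R->C->L->C->refl->E->L'->H->R'->C->plug->C
Char 8 ('B'): step: R->1, L=4; B->plug->B->R->G->L->G->refl->B->L'->D->R'->D->plug->D
Char 9 ('H'): step: R->2, L=4; H->plug->H->R->B->L->A->refl->F->L'->A->R'->G->plug->G
Char 10 ('H'): step: R->3, L=4; H->plug->H->R->E->L->H->refl->D->L'->F->R'->A->plug->A

Answer: CHHBGGCDGA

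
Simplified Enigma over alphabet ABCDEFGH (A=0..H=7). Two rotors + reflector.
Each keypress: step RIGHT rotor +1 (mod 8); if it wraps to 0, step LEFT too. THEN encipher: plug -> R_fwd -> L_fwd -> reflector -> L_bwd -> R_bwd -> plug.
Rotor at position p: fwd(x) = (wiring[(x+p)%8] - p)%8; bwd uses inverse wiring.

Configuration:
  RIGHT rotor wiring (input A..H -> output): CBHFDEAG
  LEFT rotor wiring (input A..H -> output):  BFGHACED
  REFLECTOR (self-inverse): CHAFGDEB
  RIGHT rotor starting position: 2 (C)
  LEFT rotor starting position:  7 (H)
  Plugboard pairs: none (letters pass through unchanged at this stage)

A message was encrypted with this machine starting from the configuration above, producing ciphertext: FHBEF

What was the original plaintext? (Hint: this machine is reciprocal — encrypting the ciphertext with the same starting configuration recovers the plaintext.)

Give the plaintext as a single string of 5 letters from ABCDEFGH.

Answer: GCDCH

Derivation:
Char 1 ('F'): step: R->3, L=7; F->plug->F->R->H->L->F->refl->D->L'->G->R'->G->plug->G
Char 2 ('H'): step: R->4, L=7; H->plug->H->R->B->L->C->refl->A->L'->E->R'->C->plug->C
Char 3 ('B'): step: R->5, L=7; B->plug->B->R->D->L->H->refl->B->L'->F->R'->D->plug->D
Char 4 ('E'): step: R->6, L=7; E->plug->E->R->B->L->C->refl->A->L'->E->R'->C->plug->C
Char 5 ('F'): step: R->7, L=7; F->plug->F->R->E->L->A->refl->C->L'->B->R'->H->plug->H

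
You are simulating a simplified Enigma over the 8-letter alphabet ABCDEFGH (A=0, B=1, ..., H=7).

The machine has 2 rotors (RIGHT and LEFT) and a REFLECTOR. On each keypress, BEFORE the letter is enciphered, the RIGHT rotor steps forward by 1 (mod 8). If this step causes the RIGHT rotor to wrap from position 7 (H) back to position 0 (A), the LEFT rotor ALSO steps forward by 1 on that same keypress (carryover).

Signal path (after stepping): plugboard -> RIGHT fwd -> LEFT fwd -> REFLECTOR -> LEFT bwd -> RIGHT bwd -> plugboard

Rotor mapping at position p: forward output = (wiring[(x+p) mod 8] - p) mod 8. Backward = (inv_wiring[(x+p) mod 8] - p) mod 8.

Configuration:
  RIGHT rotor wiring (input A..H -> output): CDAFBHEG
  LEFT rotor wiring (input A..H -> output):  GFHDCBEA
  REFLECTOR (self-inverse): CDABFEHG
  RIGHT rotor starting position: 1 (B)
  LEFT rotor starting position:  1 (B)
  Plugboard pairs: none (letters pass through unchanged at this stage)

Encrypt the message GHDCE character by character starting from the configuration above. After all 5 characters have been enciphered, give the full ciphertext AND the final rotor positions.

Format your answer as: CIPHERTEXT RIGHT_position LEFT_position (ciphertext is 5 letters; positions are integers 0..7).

Answer: CEGEC 6 1

Derivation:
Char 1 ('G'): step: R->2, L=1; G->plug->G->R->A->L->E->refl->F->L'->H->R'->C->plug->C
Char 2 ('H'): step: R->3, L=1; H->plug->H->R->F->L->D->refl->B->L'->D->R'->E->plug->E
Char 3 ('D'): step: R->4, L=1; D->plug->D->R->C->L->C->refl->A->L'->E->R'->G->plug->G
Char 4 ('C'): step: R->5, L=1; C->plug->C->R->B->L->G->refl->H->L'->G->R'->E->plug->E
Char 5 ('E'): step: R->6, L=1; E->plug->E->R->C->L->C->refl->A->L'->E->R'->C->plug->C
Final: ciphertext=CEGEC, RIGHT=6, LEFT=1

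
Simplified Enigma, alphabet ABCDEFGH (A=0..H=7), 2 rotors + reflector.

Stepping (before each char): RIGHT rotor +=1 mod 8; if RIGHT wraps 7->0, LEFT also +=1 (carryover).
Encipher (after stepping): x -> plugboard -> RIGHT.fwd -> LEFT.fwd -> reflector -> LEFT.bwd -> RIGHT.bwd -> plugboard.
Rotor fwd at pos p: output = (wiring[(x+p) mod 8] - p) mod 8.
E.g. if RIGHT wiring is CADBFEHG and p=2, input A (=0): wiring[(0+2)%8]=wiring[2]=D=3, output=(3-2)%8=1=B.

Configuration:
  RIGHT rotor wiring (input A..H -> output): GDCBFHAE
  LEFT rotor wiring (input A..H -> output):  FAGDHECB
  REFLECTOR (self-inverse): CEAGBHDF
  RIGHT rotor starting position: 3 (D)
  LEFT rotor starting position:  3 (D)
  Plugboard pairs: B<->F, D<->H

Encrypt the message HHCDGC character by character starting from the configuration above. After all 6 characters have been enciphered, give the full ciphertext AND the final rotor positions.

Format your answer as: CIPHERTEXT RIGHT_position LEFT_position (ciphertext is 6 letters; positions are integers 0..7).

Answer: DAHECA 1 4

Derivation:
Char 1 ('H'): step: R->4, L=3; H->plug->D->R->A->L->A->refl->C->L'->F->R'->H->plug->D
Char 2 ('H'): step: R->5, L=3; H->plug->D->R->B->L->E->refl->B->L'->C->R'->A->plug->A
Char 3 ('C'): step: R->6, L=3; C->plug->C->R->A->L->A->refl->C->L'->F->R'->D->plug->H
Char 4 ('D'): step: R->7, L=3; D->plug->H->R->B->L->E->refl->B->L'->C->R'->E->plug->E
Char 5 ('G'): step: R->0, L->4 (L advanced); G->plug->G->R->A->L->D->refl->G->L'->C->R'->C->plug->C
Char 6 ('C'): step: R->1, L=4; C->plug->C->R->A->L->D->refl->G->L'->C->R'->A->plug->A
Final: ciphertext=DAHECA, RIGHT=1, LEFT=4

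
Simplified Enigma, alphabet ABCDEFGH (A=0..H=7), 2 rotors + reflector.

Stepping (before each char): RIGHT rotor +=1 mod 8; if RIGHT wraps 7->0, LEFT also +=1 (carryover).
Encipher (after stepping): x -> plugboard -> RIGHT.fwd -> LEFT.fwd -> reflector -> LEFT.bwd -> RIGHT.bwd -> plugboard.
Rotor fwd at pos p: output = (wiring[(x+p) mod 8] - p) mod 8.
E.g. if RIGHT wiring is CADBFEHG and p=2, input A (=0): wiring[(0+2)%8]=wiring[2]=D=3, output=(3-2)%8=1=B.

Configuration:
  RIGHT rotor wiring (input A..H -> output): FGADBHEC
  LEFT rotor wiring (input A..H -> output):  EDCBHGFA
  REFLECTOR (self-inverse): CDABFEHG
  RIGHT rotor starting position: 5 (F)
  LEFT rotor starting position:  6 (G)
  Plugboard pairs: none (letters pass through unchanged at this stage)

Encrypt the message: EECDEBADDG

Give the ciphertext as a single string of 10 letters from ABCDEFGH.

Answer: DADFBEGFGA

Derivation:
Char 1 ('E'): step: R->6, L=6; E->plug->E->R->C->L->G->refl->H->L'->A->R'->D->plug->D
Char 2 ('E'): step: R->7, L=6; E->plug->E->R->E->L->E->refl->F->L'->D->R'->A->plug->A
Char 3 ('C'): step: R->0, L->7 (L advanced); C->plug->C->R->A->L->B->refl->D->L'->D->R'->D->plug->D
Char 4 ('D'): step: R->1, L=7; D->plug->D->R->A->L->B->refl->D->L'->D->R'->F->plug->F
Char 5 ('E'): step: R->2, L=7; E->plug->E->R->C->L->E->refl->F->L'->B->R'->B->plug->B
Char 6 ('B'): step: R->3, L=7; B->plug->B->R->G->L->H->refl->G->L'->H->R'->E->plug->E
Char 7 ('A'): step: R->4, L=7; A->plug->A->R->F->L->A->refl->C->L'->E->R'->G->plug->G
Char 8 ('D'): step: R->5, L=7; D->plug->D->R->A->L->B->refl->D->L'->D->R'->F->plug->F
Char 9 ('D'): step: R->6, L=7; D->plug->D->R->A->L->B->refl->D->L'->D->R'->G->plug->G
Char 10 ('G'): step: R->7, L=7; G->plug->G->R->A->L->B->refl->D->L'->D->R'->A->plug->A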